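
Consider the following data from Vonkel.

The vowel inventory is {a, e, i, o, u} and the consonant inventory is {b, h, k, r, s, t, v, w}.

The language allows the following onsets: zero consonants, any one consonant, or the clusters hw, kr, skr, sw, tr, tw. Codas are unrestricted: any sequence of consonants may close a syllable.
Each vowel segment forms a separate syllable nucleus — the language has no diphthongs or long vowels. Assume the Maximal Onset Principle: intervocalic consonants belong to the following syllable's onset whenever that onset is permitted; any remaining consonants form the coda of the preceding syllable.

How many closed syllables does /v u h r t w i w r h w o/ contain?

2

The vowels are u, i, o — 3 nuclei, so 3 syllables.
σ1/σ2 boundary: /hrtw/ splits as /hr/ + /tw/ (/tw/ is the longest suffix that is a licit onset).
σ2/σ3 boundary: /wrhw/ — longest licit onset from the right is /hw/, leaving /wr/ as coda.
Putting it together: vuhr.twiwr.hwo.
Classifying each syllable: /vuhr/ (closed), /twiwr/ (closed), /hwo/ (open).
Closed syllables: 2.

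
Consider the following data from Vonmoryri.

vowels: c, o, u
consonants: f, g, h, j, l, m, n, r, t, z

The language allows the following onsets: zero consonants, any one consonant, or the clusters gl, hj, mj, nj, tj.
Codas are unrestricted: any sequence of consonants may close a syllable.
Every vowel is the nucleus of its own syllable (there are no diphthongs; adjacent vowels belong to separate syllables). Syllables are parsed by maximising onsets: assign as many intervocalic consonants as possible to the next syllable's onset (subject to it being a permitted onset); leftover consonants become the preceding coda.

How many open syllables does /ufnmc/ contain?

1

Vowels present: u, c; each is a nucleus, giving 2 syllables.
σ1/σ2 boundary: cluster /fnm/ — the longest permitted-onset suffix is /m/; onset = /m/, preceding coda = /fn/.
Putting it together: ufn.mc.
Classifying each syllable: /ufn/ (closed), /mc/ (open).
Open syllables: 1.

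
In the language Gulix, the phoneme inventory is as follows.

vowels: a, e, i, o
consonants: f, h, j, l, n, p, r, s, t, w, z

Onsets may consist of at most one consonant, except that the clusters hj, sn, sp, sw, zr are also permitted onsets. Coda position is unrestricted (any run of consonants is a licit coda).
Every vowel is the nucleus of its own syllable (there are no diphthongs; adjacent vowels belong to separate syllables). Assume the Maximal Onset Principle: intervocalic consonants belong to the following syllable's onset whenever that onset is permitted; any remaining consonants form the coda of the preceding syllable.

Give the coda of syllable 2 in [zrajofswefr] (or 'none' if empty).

f

Nuclei (vowels): a, o, e → 3 syllables.
/a…o/ gap (V1→V2): just /j/ — single C goes to the following onset.
/o…e/ gap (V2→V3): /fsw/ — longest licit onset from the right is /sw/, leaving /f/ as coda.
Putting it together: zra.jof.swefr.
Syllable 2 is /jof/: onset /j/, nucleus /o/, coda /f/.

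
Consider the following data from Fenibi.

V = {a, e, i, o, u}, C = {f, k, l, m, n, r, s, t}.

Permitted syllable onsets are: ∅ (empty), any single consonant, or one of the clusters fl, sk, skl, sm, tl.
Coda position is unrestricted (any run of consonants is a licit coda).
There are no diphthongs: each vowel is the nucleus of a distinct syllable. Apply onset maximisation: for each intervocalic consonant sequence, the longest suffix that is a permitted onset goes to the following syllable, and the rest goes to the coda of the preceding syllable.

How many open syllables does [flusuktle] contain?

Nuclei (vowels): u, u, e → 3 syllables.
/u…u/ gap (V1→V2): /s/ → onset of the next syllable (single consonants are always licit onsets).
/u…e/ gap (V2→V3): /ktl/ splits as /k/ + /tl/ (/tl/ is the longest suffix that is a licit onset).
Syllabification: flu.suk.tle.
Classifying each syllable: /flu/ (open), /suk/ (closed), /tle/ (open).
Open syllables: 2.

2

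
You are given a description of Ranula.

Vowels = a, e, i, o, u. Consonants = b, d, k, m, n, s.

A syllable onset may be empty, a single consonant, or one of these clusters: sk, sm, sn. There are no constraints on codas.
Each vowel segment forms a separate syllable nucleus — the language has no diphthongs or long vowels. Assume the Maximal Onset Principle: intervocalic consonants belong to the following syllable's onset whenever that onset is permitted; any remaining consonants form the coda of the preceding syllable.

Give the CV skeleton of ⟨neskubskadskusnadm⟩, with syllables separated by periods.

CV.CCVC.CCVC.CCV.CCVCC

The vowels are e, u, a, u, a — 5 nuclei, so 5 syllables.
Between /e/ (V1) and /u/ (V2): cluster /sk/ — /sk/ is itself a permitted onset, so the whole cluster goes right; preceding coda = ∅.
Between /u/ (V2) and /a/ (V3): /bsk/ — longest licit onset from the right is /sk/, leaving /b/ as coda.
Between /a/ (V3) and /u/ (V4): /dsk/ splits as /d/ + /sk/ (/sk/ is the longest suffix that is a licit onset).
Between /u/ (V4) and /a/ (V5): /sn/ is a licit onset in full, so it all attaches to the next syllable.
Syllabification: ne.skub.skad.sku.snadm.
Mapping each syllable to C/V: /ne/ → CV, /skub/ → CCVC, /skad/ → CCVC, /sku/ → CCV, /snadm/ → CCVCC.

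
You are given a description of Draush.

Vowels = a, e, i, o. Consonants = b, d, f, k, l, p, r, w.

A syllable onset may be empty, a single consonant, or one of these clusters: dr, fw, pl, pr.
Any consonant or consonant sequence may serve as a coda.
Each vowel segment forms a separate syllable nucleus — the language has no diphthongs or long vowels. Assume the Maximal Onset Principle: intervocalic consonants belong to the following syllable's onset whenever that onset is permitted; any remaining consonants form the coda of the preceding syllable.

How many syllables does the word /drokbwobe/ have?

3

The vowels are o, o, e — 3 nuclei, so 3 syllables.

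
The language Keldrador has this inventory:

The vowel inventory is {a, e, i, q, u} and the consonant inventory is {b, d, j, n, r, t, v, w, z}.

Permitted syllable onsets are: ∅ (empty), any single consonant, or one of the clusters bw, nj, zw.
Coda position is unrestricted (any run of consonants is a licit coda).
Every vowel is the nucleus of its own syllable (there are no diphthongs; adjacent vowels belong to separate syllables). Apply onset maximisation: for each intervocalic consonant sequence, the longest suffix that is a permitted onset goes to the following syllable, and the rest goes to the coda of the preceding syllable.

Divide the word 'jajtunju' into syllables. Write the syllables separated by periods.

jaj.tu.nju

Vowels present: a, u, u; each is a nucleus, giving 3 syllables.
Between /a/ (V1) and /u/ (V2): /jt/ — longest licit onset from the right is /t/, leaving /j/ as coda.
Between /u/ (V2) and /u/ (V3): /nj/ is a licit onset in full, so it all attaches to the next syllable.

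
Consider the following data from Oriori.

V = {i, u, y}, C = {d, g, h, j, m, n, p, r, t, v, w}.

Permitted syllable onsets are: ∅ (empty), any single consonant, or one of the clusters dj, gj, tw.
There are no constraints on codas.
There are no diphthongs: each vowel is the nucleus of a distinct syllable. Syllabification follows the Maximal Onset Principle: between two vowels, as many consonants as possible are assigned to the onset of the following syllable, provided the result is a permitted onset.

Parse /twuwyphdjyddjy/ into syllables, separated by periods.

Vowels present: u, y, y, y; each is a nucleus, giving 4 syllables.
/u…y/ gap (V1→V2): /w/ → onset of the next syllable (single consonants are always licit onsets).
/y…y/ gap (V2→V3): /phdj/; trying suffixes from longest down, /dj/ is the first permitted one, so coda /ph/ | onset /dj/.
/y…y/ gap (V3→V4): cluster /ddj/ — the longest permitted-onset suffix is /dj/; onset = /dj/, preceding coda = /d/.

twu.wyph.djyd.djy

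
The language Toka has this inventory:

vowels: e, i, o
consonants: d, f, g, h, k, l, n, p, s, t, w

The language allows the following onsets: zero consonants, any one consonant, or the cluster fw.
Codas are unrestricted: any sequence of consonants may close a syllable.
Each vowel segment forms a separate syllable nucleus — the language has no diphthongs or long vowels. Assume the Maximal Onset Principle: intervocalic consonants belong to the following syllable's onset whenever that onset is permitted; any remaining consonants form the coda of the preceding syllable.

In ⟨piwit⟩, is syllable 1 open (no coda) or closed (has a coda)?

The vowels are i, i — 2 nuclei, so 2 syllables.
V1 /i/ – V2 /i/: just /w/ — single C goes to the following onset.
Syllabification: pi.wit.
Syllable 1 is /pi/; it ends in its nucleus with no coda, so it is open.

open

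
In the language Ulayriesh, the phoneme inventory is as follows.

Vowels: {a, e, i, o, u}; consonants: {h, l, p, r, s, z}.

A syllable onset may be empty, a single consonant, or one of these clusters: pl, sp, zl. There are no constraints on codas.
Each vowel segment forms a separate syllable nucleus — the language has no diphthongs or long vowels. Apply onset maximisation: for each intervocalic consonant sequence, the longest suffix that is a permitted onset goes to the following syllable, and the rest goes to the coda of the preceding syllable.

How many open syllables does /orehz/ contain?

Nuclei (vowels): o, e → 2 syllables.
/o…e/ gap (V1→V2): just /r/ — single C goes to the following onset.
Result: o.rehz.
Classifying each syllable: /o/ (open), /rehz/ (closed).
Open syllables: 1.

1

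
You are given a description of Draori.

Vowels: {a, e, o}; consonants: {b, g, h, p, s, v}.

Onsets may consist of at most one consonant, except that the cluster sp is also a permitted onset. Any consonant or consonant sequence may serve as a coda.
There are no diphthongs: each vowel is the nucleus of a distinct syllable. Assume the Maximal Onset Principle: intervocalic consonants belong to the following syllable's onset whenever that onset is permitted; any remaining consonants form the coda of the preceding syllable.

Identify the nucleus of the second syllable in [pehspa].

Nuclei (vowels): e, a → 2 syllables.
The second nucleus (vowel 2 from the left) is /a/.

a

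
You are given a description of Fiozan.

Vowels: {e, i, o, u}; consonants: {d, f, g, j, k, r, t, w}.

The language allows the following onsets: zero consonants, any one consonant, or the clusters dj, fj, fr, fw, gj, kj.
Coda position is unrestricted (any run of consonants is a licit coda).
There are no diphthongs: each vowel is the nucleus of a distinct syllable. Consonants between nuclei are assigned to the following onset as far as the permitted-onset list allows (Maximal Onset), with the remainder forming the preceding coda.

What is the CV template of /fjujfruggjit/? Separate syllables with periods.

Vowels present: u, u, i; each is a nucleus, giving 3 syllables.
σ1/σ2 boundary: /jfr/ — longest licit onset from the right is /fr/, leaving /j/ as coda.
σ2/σ3 boundary: /ggj/ — longest licit onset from the right is /gj/, leaving /g/ as coda.
So the parse is fjuj.frug.gjit.
Mapping each syllable to C/V: /fjuj/ → CCVC, /frug/ → CCVC, /gjit/ → CCVC.

CCVC.CCVC.CCVC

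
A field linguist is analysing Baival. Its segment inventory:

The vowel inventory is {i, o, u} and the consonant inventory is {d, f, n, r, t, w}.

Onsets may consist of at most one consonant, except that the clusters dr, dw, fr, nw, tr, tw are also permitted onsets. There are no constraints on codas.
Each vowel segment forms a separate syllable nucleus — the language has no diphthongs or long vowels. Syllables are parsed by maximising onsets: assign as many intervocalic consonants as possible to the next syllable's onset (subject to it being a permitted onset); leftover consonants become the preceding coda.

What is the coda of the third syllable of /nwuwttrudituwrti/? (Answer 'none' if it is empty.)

none

Nuclei (vowels): u, u, i, u, i → 5 syllables.
σ1/σ2 boundary: cluster /wttr/ — the longest permitted-onset suffix is /tr/; onset = /tr/, preceding coda = /wt/.
σ2/σ3 boundary: /d/ is a single consonant, so it becomes the next onset.
σ3/σ4 boundary: /t/ → onset of the next syllable (single consonants are always licit onsets).
σ4/σ5 boundary: cluster /wrt/ — the longest permitted-onset suffix is /t/; onset = /t/, preceding coda = /wr/.
Putting it together: nwuwt.tru.di.tuwr.ti.
Syllable 3 is /di/: onset /d/, nucleus /i/, coda ∅.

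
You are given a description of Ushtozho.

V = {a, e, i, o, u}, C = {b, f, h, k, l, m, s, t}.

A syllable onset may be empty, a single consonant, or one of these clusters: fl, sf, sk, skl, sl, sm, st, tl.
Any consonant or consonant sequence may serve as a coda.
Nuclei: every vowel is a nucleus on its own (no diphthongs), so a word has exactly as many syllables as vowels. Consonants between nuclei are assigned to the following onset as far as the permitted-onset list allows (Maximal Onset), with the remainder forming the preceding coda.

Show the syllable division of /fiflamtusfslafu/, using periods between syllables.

The vowels are i, a, u, a, u — 5 nuclei, so 5 syllables.
Between /i/ (V1) and /a/ (V2): /fl/ — entire cluster is a permitted onset → onset /fl/, coda ∅.
Between /a/ (V2) and /u/ (V3): /mt/; trying suffixes from longest down, /t/ is the first permitted one, so coda /m/ | onset /t/.
Between /u/ (V3) and /a/ (V4): /sfsl/ — longest licit onset from the right is /sl/, leaving /sf/ as coda.
Between /a/ (V4) and /u/ (V5): /f/ → onset of the next syllable (single consonants are always licit onsets).

fi.flam.tusf.sla.fu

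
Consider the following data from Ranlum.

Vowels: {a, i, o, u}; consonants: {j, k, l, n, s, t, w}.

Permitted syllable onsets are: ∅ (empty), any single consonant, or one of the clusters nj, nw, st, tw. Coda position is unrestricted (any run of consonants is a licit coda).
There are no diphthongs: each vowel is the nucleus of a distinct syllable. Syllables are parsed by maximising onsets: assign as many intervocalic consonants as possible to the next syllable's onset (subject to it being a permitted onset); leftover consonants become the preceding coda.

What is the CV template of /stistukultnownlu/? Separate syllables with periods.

Nuclei (vowels): i, u, u, o, u → 5 syllables.
V1 /i/ – V2 /u/: cluster /st/ — /st/ is itself a permitted onset, so the whole cluster goes right; preceding coda = ∅.
V2 /u/ – V3 /u/: /k/ → onset of the next syllable (single consonants are always licit onsets).
V3 /u/ – V4 /o/: /ltn/; trying suffixes from longest down, /n/ is the first permitted one, so coda /lt/ | onset /n/.
V4 /o/ – V5 /u/: /wnl/; trying suffixes from longest down, /l/ is the first permitted one, so coda /wn/ | onset /l/.
Syllabification: sti.stu.kult.nown.lu.
Mapping each syllable to C/V: /sti/ → CCV, /stu/ → CCV, /kult/ → CVCC, /nown/ → CVCC, /lu/ → CV.

CCV.CCV.CVCC.CVCC.CV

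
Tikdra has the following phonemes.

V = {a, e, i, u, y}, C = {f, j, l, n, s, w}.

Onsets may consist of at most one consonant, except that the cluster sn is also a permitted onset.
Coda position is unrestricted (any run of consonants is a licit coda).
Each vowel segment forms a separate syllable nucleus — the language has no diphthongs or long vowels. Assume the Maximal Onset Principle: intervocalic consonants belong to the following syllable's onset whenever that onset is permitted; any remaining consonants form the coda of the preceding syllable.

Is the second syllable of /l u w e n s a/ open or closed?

closed

The vowels are u, e, a — 3 nuclei, so 3 syllables.
Between /u/ (V1) and /e/ (V2): just /w/ — single C goes to the following onset.
Between /e/ (V2) and /a/ (V3): /ns/ splits as /n/ + /s/ (/s/ is the longest suffix that is a licit onset).
Putting it together: lu.wen.sa.
Syllable 2 is /wen/ with coda /n/, so it is closed.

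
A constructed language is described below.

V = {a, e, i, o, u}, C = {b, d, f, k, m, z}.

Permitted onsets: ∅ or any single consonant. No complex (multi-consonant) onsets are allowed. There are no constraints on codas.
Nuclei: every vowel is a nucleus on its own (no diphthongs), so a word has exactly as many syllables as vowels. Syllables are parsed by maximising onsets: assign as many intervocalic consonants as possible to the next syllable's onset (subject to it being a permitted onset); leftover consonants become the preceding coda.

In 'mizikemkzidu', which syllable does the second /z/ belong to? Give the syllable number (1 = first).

Nuclei (vowels): i, i, e, i, u → 5 syllables.
Between /i/ (V1) and /i/ (V2): just /z/ — single C goes to the following onset.
Between /i/ (V2) and /e/ (V3): just /k/ — single C goes to the following onset.
Between /e/ (V3) and /i/ (V4): cluster /mkz/ — the longest permitted-onset suffix is /z/; onset = /z/, preceding coda = /mk/.
Between /i/ (V4) and /u/ (V5): /d/ → onset of the next syllable (single consonants are always licit onsets).
Result: mi.zi.kemk.zi.du.
The second /z/ is in the onset of syllable 4 (/zi/).

4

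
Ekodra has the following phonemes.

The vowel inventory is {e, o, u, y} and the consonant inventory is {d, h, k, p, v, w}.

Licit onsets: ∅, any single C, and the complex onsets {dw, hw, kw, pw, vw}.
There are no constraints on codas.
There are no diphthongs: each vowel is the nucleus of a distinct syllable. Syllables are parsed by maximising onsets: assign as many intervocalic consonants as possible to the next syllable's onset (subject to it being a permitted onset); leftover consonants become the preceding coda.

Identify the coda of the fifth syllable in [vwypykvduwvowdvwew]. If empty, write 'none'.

Vowels present: y, y, u, o, e; each is a nucleus, giving 5 syllables.
V1 /y/ – V2 /y/: /p/ → onset of the next syllable (single consonants are always licit onsets).
V2 /y/ – V3 /u/: cluster /kvd/ — the longest permitted-onset suffix is /d/; onset = /d/, preceding coda = /kv/.
V3 /u/ – V4 /o/: /wv/ splits as /w/ + /v/ (/v/ is the longest suffix that is a licit onset).
V4 /o/ – V5 /e/: cluster /wdvw/ — the longest permitted-onset suffix is /vw/; onset = /vw/, preceding coda = /wd/.
Result: vwy.pykv.duw.vowd.vwew.
Syllable 5 is /vwew/: onset /vw/, nucleus /e/, coda /w/.

w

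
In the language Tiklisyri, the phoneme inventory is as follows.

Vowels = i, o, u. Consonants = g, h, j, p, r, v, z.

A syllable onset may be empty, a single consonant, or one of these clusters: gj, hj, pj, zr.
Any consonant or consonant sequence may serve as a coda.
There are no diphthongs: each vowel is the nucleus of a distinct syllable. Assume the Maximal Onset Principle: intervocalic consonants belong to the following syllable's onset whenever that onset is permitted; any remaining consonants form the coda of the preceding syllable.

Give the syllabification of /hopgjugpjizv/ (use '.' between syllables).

Vowels present: o, u, i; each is a nucleus, giving 3 syllables.
/o…u/ gap (V1→V2): cluster /pgj/ — the longest permitted-onset suffix is /gj/; onset = /gj/, preceding coda = /p/.
/u…i/ gap (V2→V3): /gpj/ — longest licit onset from the right is /pj/, leaving /g/ as coda.

hop.gjug.pjizv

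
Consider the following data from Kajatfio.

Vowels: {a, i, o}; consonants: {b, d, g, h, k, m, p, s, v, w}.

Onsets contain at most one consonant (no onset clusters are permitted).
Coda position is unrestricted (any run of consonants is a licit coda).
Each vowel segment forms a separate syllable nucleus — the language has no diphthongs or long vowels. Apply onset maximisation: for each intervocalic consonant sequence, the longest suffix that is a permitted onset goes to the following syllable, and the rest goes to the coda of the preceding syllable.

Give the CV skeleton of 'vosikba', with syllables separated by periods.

CV.CVC.CV

Vowels present: o, i, a; each is a nucleus, giving 3 syllables.
V1 /o/ – V2 /i/: just /s/ — single C goes to the following onset.
V2 /i/ – V3 /a/: cluster /kb/ — the longest permitted-onset suffix is /b/; onset = /b/, preceding coda = /k/.
Syllabification: vo.sik.ba.
Mapping each syllable to C/V: /vo/ → CV, /sik/ → CVC, /ba/ → CV.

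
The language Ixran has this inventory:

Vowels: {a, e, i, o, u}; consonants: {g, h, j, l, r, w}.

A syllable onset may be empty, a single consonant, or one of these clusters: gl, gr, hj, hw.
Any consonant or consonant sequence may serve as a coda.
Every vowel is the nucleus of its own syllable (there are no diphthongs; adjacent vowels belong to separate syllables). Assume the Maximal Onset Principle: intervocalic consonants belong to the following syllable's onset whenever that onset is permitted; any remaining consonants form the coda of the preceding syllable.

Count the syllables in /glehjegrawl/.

Nuclei (vowels): e, e, a → 3 syllables.

3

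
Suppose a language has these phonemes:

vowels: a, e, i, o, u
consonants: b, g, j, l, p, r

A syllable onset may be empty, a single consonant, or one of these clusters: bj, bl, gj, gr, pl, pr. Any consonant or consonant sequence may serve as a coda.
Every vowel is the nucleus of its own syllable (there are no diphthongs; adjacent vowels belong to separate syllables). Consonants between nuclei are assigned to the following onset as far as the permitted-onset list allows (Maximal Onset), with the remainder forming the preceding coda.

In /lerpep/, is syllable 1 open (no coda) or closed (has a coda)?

The vowels are e, e — 2 nuclei, so 2 syllables.
σ1/σ2 boundary: /rp/ splits as /r/ + /p/ (/p/ is the longest suffix that is a licit onset).
Putting it together: ler.pep.
Syllable 1 is /ler/ with coda /r/, so it is closed.

closed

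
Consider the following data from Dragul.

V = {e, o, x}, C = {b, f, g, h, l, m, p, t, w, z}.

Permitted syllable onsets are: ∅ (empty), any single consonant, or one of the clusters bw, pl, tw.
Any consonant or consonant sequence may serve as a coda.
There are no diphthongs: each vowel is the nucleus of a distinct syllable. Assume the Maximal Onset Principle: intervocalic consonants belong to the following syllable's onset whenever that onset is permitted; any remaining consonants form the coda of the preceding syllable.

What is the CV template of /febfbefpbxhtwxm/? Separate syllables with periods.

Vowels present: e, e, x, x; each is a nucleus, giving 4 syllables.
σ1/σ2 boundary: /bfb/; trying suffixes from longest down, /b/ is the first permitted one, so coda /bf/ | onset /b/.
σ2/σ3 boundary: /fpb/ splits as /fp/ + /b/ (/b/ is the longest suffix that is a licit onset).
σ3/σ4 boundary: cluster /htw/ — the longest permitted-onset suffix is /tw/; onset = /tw/, preceding coda = /h/.
So the parse is febf.befp.bxh.twxm.
Mapping each syllable to C/V: /febf/ → CVCC, /befp/ → CVCC, /bxh/ → CVC, /twxm/ → CCVC.

CVCC.CVCC.CVC.CCVC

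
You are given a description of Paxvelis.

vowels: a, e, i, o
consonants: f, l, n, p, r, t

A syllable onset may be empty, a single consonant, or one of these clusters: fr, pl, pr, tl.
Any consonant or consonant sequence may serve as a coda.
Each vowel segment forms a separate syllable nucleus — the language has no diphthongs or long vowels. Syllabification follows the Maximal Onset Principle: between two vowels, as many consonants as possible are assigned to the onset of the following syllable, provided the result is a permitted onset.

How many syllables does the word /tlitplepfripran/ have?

The vowels are i, e, i, a — 4 nuclei, so 4 syllables.

4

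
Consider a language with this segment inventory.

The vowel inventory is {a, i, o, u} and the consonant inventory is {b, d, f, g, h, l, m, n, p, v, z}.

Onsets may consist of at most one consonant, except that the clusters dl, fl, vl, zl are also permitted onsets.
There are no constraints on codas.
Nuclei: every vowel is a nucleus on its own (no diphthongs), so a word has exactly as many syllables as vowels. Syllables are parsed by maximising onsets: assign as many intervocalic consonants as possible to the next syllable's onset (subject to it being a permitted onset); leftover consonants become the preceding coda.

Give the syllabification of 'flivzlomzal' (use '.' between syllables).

fliv.zlom.zal

The vowels are i, o, a — 3 nuclei, so 3 syllables.
/i…o/ gap (V1→V2): /vzl/; trying suffixes from longest down, /zl/ is the first permitted one, so coda /v/ | onset /zl/.
/o…a/ gap (V2→V3): cluster /mz/ — the longest permitted-onset suffix is /z/; onset = /z/, preceding coda = /m/.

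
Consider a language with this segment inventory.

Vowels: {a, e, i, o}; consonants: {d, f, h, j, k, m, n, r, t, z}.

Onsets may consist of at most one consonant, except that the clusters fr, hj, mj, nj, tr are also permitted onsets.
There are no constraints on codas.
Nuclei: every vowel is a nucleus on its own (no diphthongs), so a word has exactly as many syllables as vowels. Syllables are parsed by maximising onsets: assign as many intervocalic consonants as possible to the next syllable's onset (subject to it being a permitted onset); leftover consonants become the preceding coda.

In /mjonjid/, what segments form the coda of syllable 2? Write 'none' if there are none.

d

The vowels are o, i — 2 nuclei, so 2 syllables.
V1 /o/ – V2 /i/: /nj/ is a licit onset in full, so it all attaches to the next syllable.
Putting it together: mjo.njid.
Syllable 2 is /njid/: onset /nj/, nucleus /i/, coda /d/.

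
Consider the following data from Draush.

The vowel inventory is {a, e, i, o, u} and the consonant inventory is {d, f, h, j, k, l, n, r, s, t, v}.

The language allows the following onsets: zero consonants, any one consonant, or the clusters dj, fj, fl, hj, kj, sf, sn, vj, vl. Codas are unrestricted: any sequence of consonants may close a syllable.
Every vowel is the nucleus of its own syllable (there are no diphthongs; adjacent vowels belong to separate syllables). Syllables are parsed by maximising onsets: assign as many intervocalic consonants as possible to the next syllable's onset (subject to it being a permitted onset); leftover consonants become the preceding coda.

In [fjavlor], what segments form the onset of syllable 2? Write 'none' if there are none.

Nuclei (vowels): a, o → 2 syllables.
Between /a/ (V1) and /o/ (V2): /vl/ — entire cluster is a permitted onset → onset /vl/, coda ∅.
Result: fja.vlor.
Syllable 2 is /vlor/: onset /vl/, nucleus /o/, coda /r/.

vl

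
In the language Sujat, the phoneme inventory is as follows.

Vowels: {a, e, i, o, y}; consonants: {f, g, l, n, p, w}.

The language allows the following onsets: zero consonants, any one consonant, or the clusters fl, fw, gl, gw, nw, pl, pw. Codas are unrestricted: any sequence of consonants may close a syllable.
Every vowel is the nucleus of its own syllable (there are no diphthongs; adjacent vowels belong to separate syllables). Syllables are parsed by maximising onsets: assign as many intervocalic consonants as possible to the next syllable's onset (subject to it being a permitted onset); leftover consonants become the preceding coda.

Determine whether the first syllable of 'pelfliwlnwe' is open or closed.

The vowels are e, i, e — 3 nuclei, so 3 syllables.
V1 /e/ – V2 /i/: /lfl/ splits as /l/ + /fl/ (/fl/ is the longest suffix that is a licit onset).
V2 /i/ – V3 /e/: /wlnw/ splits as /wl/ + /nw/ (/nw/ is the longest suffix that is a licit onset).
So the parse is pel.fliwl.nwe.
Syllable 1 is /pel/ with coda /l/, so it is closed.

closed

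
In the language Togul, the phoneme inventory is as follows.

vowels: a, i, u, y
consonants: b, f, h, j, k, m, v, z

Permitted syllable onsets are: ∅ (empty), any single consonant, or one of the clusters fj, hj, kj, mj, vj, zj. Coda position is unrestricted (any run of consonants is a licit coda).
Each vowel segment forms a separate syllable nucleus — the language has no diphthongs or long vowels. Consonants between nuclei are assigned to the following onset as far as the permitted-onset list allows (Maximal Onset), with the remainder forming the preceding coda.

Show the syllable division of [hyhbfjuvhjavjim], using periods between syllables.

hyhb.fjuv.hja.vjim

Nuclei (vowels): y, u, a, i → 4 syllables.
V1 /y/ – V2 /u/: /hbfj/ — longest licit onset from the right is /fj/, leaving /hb/ as coda.
V2 /u/ – V3 /a/: cluster /vhj/ — the longest permitted-onset suffix is /hj/; onset = /hj/, preceding coda = /v/.
V3 /a/ – V4 /i/: /vj/ — entire cluster is a permitted onset → onset /vj/, coda ∅.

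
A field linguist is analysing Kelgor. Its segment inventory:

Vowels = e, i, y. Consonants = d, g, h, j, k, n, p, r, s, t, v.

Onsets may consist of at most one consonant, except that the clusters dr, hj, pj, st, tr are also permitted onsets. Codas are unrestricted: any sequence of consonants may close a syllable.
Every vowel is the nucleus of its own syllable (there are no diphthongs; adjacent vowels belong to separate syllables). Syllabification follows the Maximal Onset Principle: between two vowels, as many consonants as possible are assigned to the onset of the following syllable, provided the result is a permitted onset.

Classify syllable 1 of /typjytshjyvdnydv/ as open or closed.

The vowels are y, y, y, y — 4 nuclei, so 4 syllables.
/y…y/ gap (V1→V2): /pj/ is a licit onset in full, so it all attaches to the next syllable.
/y…y/ gap (V2→V3): cluster /tshj/ — the longest permitted-onset suffix is /hj/; onset = /hj/, preceding coda = /ts/.
/y…y/ gap (V3→V4): /vdn/ — longest licit onset from the right is /n/, leaving /vd/ as coda.
Putting it together: ty.pjyts.hjyvd.nydv.
Syllable 1 is /ty/; it ends in its nucleus with no coda, so it is open.

open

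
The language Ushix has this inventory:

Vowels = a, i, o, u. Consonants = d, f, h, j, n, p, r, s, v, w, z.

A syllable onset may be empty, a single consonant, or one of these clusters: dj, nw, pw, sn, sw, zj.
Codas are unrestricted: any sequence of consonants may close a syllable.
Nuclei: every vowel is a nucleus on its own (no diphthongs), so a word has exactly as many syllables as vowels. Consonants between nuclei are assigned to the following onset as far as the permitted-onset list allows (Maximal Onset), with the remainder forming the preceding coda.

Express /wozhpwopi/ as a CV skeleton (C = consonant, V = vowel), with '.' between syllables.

CVCC.CCV.CV

Nuclei (vowels): o, o, i → 3 syllables.
Between /o/ (V1) and /o/ (V2): /zhpw/; trying suffixes from longest down, /pw/ is the first permitted one, so coda /zh/ | onset /pw/.
Between /o/ (V2) and /i/ (V3): /p/ → onset of the next syllable (single consonants are always licit onsets).
So the parse is wozh.pwo.pi.
Mapping each syllable to C/V: /wozh/ → CVCC, /pwo/ → CCV, /pi/ → CV.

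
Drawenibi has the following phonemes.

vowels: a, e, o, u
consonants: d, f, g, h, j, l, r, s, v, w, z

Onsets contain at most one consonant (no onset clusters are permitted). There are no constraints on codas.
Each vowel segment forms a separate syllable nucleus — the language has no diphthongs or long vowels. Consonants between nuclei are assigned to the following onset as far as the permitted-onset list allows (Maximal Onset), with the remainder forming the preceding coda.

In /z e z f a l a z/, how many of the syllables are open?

Nuclei (vowels): e, a, a → 3 syllables.
Between /e/ (V1) and /a/ (V2): /zf/ — longest licit onset from the right is /f/, leaving /z/ as coda.
Between /a/ (V2) and /a/ (V3): just /l/ — single C goes to the following onset.
So the parse is zez.fa.laz.
Classifying each syllable: /zez/ (closed), /fa/ (open), /laz/ (closed).
Open syllables: 1.

1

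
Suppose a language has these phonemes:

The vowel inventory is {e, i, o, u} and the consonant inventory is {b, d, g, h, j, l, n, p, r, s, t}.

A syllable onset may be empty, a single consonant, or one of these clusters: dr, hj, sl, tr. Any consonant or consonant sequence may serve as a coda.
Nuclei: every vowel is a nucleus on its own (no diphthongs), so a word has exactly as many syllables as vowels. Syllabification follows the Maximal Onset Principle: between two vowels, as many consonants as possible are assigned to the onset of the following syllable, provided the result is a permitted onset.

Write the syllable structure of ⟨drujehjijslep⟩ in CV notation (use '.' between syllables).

The vowels are u, e, i, e — 4 nuclei, so 4 syllables.
V1 /u/ – V2 /e/: just /j/ — single C goes to the following onset.
V2 /e/ – V3 /i/: cluster /hj/ — /hj/ is itself a permitted onset, so the whole cluster goes right; preceding coda = ∅.
V3 /i/ – V4 /e/: /jsl/ splits as /j/ + /sl/ (/sl/ is the longest suffix that is a licit onset).
Putting it together: dru.je.hjij.slep.
Mapping each syllable to C/V: /dru/ → CCV, /je/ → CV, /hjij/ → CCVC, /slep/ → CCVC.

CCV.CV.CCVC.CCVC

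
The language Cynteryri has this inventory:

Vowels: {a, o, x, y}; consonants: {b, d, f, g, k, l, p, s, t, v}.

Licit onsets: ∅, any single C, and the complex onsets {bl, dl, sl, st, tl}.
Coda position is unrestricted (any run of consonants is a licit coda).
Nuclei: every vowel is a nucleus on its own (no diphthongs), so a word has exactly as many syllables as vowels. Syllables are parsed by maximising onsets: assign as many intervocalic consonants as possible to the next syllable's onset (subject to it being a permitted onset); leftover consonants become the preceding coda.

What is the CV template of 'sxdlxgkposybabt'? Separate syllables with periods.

CV.CCVCC.CV.CV.CVCC

Vowels present: x, x, o, y, a; each is a nucleus, giving 5 syllables.
/x…x/ gap (V1→V2): /dl/ — entire cluster is a permitted onset → onset /dl/, coda ∅.
/x…o/ gap (V2→V3): /gkp/ — longest licit onset from the right is /p/, leaving /gk/ as coda.
/o…y/ gap (V3→V4): just /s/ — single C goes to the following onset.
/y…a/ gap (V4→V5): just /b/ — single C goes to the following onset.
Result: sx.dlxgk.po.sy.babt.
Mapping each syllable to C/V: /sx/ → CV, /dlxgk/ → CCVCC, /po/ → CV, /sy/ → CV, /babt/ → CVCC.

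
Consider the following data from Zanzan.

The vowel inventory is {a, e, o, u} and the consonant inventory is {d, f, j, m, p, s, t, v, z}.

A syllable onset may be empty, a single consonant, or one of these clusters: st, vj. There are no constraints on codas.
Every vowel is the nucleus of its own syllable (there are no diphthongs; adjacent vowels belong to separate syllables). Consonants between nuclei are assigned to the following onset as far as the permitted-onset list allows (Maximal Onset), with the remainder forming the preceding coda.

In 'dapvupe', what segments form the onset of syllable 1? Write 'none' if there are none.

Nuclei (vowels): a, u, e → 3 syllables.
σ1/σ2 boundary: /pv/ splits as /p/ + /v/ (/v/ is the longest suffix that is a licit onset).
σ2/σ3 boundary: /p/ is a single consonant, so it becomes the next onset.
Result: dap.vu.pe.
Syllable 1 is /dap/: onset /d/, nucleus /a/, coda /p/.

d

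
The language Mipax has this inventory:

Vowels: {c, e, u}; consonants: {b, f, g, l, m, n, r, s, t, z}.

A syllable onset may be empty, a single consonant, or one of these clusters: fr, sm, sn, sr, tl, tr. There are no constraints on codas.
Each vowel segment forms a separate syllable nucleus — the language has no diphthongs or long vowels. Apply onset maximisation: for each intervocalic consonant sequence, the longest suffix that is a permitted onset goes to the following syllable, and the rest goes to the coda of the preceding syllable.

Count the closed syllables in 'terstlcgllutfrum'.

4

The vowels are e, c, u, u — 4 nuclei, so 4 syllables.
σ1/σ2 boundary: /rstl/; trying suffixes from longest down, /tl/ is the first permitted one, so coda /rs/ | onset /tl/.
σ2/σ3 boundary: /gll/; trying suffixes from longest down, /l/ is the first permitted one, so coda /gl/ | onset /l/.
σ3/σ4 boundary: /tfr/ splits as /t/ + /fr/ (/fr/ is the longest suffix that is a licit onset).
Putting it together: ters.tlcgl.lut.frum.
Classifying each syllable: /ters/ (closed), /tlcgl/ (closed), /lut/ (closed), /frum/ (closed).
Closed syllables: 4.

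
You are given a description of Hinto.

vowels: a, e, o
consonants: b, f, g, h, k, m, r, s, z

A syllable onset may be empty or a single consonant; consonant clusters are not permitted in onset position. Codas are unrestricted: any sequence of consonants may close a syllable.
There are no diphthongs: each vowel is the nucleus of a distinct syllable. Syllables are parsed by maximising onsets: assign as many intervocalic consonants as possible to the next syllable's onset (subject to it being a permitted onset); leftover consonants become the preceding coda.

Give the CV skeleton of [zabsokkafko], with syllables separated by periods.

CVC.CVC.CVC.CV

The vowels are a, o, a, o — 4 nuclei, so 4 syllables.
Between /a/ (V1) and /o/ (V2): cluster /bs/ — the longest permitted-onset suffix is /s/; onset = /s/, preceding coda = /b/.
Between /o/ (V2) and /a/ (V3): cluster /kk/ — the longest permitted-onset suffix is /k/; onset = /k/, preceding coda = /k/.
Between /a/ (V3) and /o/ (V4): /fk/; trying suffixes from longest down, /k/ is the first permitted one, so coda /f/ | onset /k/.
Result: zab.sok.kaf.ko.
Mapping each syllable to C/V: /zab/ → CVC, /sok/ → CVC, /kaf/ → CVC, /ko/ → CV.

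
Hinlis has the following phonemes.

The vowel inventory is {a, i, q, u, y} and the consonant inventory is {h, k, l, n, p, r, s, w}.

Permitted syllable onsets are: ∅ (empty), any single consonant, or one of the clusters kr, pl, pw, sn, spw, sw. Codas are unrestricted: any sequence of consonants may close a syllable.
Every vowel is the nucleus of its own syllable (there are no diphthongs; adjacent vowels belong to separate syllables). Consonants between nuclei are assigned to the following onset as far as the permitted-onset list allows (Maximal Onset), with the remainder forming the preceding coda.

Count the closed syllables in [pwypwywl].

Nuclei (vowels): y, y → 2 syllables.
σ1/σ2 boundary: /pw/ — entire cluster is a permitted onset → onset /pw/, coda ∅.
So the parse is pwy.pwywl.
Classifying each syllable: /pwy/ (open), /pwywl/ (closed).
Closed syllables: 1.

1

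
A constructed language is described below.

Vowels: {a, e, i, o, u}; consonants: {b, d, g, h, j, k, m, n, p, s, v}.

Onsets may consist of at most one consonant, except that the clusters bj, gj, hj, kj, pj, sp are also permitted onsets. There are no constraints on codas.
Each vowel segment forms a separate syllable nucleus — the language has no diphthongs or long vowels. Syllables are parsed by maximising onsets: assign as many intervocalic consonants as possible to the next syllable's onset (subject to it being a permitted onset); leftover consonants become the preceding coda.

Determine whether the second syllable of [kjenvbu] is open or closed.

Nuclei (vowels): e, u → 2 syllables.
Between /e/ (V1) and /u/ (V2): /nvb/ splits as /nv/ + /b/ (/b/ is the longest suffix that is a licit onset).
Putting it together: kjenv.bu.
Syllable 2 is /bu/; it ends in its nucleus with no coda, so it is open.

open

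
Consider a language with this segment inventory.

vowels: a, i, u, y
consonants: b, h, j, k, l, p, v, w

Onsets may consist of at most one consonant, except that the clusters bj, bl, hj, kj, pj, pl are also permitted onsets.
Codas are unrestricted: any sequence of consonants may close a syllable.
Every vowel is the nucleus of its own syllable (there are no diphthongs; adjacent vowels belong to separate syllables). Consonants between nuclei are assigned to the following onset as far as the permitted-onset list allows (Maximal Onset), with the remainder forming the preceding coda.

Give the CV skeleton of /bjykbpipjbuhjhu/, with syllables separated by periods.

CCVCC.CVCC.CVCC.CV

Nuclei (vowels): y, i, u, u → 4 syllables.
V1 /y/ – V2 /i/: /kbp/ splits as /kb/ + /p/ (/p/ is the longest suffix that is a licit onset).
V2 /i/ – V3 /u/: /pjb/; trying suffixes from longest down, /b/ is the first permitted one, so coda /pj/ | onset /b/.
V3 /u/ – V4 /u/: /hjh/; trying suffixes from longest down, /h/ is the first permitted one, so coda /hj/ | onset /h/.
Syllabification: bjykb.pipj.buhj.hu.
Mapping each syllable to C/V: /bjykb/ → CCVCC, /pipj/ → CVCC, /buhj/ → CVCC, /hu/ → CV.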